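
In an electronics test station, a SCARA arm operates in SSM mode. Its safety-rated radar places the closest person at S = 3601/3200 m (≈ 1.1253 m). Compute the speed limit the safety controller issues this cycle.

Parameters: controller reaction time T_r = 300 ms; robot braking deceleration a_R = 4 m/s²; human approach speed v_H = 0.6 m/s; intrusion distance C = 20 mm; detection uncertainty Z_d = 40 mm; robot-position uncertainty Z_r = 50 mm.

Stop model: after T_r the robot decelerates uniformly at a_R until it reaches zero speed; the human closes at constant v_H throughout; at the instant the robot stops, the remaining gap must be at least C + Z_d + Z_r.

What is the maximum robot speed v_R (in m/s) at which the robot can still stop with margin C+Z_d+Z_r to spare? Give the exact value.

collect terms ⇒ (1/8)·v_R² + (9/20)·v_R + (-2673/3200) = 0
  disc = (9/20)² − 4·(1/8)·(-2673/3200) = 3969/6400 ; √disc = 63/80
  v_R = (−(9/20) + 63/80) / (2·(1/8)) = 27/20 m/s
check:
braking lasts T_s = (27/20)/4 = 0.3375 s
robot in T_r: 1.3500·0.3000 = 0.4050 m
braking distance = 1.3500²/(2·4.0000) = 0.2278 m
person approaches 0.6000·(0.3000+0.3375) = 0.3825 m
margins: 0.0200+0.0400+0.0500 = 0.1100 m
sum ≈ 0.4050+0.2278+0.3825+0.1100 ≈ 1.1253 m = S ✓

v_R_max = 27/20 m/s = 1.3500 m/s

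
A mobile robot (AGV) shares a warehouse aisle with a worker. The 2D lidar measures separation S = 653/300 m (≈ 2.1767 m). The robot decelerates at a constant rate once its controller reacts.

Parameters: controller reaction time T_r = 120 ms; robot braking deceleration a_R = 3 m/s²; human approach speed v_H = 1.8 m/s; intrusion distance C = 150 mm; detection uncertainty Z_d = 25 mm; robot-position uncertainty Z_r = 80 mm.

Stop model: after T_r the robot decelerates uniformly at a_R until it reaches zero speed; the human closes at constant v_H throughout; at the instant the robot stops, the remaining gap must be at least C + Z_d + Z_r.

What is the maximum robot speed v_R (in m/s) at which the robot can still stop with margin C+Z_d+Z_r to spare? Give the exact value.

v_R_max = 17/10 m/s = 1.7000 m/s

quadratic (1/6)·v² + (18/25)·v + (-5117/3000) = 0
  disc = (18/25)² − 4·(1/6)·(-5117/3000) = 37249/22500 ; √disc = 193/150
  v_R = (−(18/25) + 193/150) / (2·(1/6)) = 17/10 m/s
check:
T_s = v_R/a_R = (17/10)/3 = 0.5667 s
reaction-phase robot travel = 1.7000·0.1200 = 0.2040 m
robot covers 1.7000·0.5667 − ½·3.0000·0.5667² = 0.4817 m while stopping
human closes 1.8000·0.6867 = 1.2360 m
margins: 0.1500+0.0250+0.0800 = 0.2550 m
sum ≈ 0.2040+0.4817+1.2360+0.2550 ≈ 2.1767 m = S ✓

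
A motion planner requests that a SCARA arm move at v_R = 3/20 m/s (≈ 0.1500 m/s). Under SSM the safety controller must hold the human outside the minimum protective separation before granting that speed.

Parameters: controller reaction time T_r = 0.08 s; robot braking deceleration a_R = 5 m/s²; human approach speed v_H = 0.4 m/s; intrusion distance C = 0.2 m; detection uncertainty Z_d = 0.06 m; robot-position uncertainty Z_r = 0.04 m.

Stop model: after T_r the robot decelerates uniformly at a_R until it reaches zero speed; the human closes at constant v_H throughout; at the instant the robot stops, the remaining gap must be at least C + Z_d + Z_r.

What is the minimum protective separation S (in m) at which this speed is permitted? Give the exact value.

T_s = v_R/a_R = (3/20)/5 = 0.0300 s
robot in T_r: 0.1500·0.0800 = 0.0120 m
robot under decel: 0.1500²/(2·5.0000) = 0.0022 m
human closes 0.4000·0.1100 = 0.0440 m
margins: 0.2000+0.0600+0.0400 = 0.3000 m
S_min ≈ 0.0120+0.0022+0.0440+0.3000  ⇒  S_min = 1433/4000 m

S_min = 1433/4000 m = 0.3583 m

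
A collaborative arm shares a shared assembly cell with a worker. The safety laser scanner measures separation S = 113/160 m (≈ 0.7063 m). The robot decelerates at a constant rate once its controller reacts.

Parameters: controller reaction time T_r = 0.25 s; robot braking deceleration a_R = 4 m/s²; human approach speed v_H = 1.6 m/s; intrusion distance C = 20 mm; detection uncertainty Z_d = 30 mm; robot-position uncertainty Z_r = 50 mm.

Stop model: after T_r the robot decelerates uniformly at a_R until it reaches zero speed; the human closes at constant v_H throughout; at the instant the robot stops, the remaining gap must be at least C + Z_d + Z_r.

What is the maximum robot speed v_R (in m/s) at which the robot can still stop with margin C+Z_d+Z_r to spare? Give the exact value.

v_R_max = 3/10 m/s = 0.3000 m/s

collect terms ⇒ (1/8)·v_R² + (13/20)·v_R + (-33/160) = 0
  disc = (13/20)² − 4·(1/8)·(-33/160) = 841/1600 ; √disc = 29/40
  v_R = (−(13/20) + 29/40) / (2·(1/8)) = 3/10 m/s
check:
braking lasts T_s = (3/10)/4 = 0.0750 s
reaction-phase robot travel = 0.3000·0.2500 = 0.0750 m
robot under decel: 0.3000²/(2·4.0000) = 0.0112 m
human over T_r+T_s: 1.6000·(0.2500+0.0750) = 0.5200 m
margins: 0.0200+0.0300+0.0500 = 0.1000 m
sum ≈ 0.0750+0.0112+0.5200+0.1000 ≈ 0.7063 m = S ✓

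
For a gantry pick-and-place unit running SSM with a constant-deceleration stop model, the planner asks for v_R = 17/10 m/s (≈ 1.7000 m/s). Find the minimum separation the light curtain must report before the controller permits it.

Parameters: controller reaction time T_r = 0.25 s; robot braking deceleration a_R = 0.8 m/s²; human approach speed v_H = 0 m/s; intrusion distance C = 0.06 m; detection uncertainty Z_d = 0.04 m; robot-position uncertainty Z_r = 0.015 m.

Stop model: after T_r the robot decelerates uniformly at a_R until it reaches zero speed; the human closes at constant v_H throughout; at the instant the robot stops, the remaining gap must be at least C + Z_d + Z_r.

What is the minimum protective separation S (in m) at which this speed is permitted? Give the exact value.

T_s = v_R/a_R = (17/10)/(4/5) = 2.1250 s
robot covers v_R·T_r = 1.7000·0.2500 = 0.4250 m before braking
robot under decel: 1.7000²/(2·0.8000) = 1.8062 m
person approaches 0.0000·(0.2500+2.1250) = 0.0000 m
residual clearance needed = 0.0600+0.0400+0.0150 = 0.1150 m
S_min ≈ 0.4250+1.8062+0.0000+0.1150  ⇒  S_min = 1877/800 m

S_min = 1877/800 m = 2.3462 m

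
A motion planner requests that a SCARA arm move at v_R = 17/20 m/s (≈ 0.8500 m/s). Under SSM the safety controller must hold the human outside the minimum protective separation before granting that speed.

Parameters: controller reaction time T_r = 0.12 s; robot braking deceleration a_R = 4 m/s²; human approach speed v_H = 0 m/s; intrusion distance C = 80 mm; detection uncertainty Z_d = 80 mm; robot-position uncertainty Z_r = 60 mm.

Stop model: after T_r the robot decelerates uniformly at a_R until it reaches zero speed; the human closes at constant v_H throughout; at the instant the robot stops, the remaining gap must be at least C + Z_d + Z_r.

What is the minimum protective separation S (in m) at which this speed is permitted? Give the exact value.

S_min = 6597/16000 m = 0.4123 m

stop time T_s = (17/20)/4 = 0.2125 s
robot covers v_R·T_r = 0.8500·0.1200 = 0.1020 m before braking
robot covers 0.8500·0.2125 − ½·4.0000·0.2125² = 0.0903 m while stopping
human over T_r+T_s: 0.0000·(0.1200+0.2125) = 0.0000 m
margins: 0.0800+0.0800+0.0600 = 0.2200 m
S_min ≈ 0.1020+0.0903+0.0000+0.2200  ⇒  S_min = 6597/16000 m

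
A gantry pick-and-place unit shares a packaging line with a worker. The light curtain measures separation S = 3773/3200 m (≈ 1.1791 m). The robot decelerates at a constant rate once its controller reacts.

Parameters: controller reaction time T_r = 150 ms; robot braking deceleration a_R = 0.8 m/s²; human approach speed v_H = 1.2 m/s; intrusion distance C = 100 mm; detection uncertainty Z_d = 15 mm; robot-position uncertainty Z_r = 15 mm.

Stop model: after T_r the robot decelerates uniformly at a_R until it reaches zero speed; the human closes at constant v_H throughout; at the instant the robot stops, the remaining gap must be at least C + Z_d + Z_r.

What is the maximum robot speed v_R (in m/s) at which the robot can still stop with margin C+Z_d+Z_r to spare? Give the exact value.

v_R_max = 9/20 m/s = 0.4500 m/s

at the boundary: (5/8)·v² + (33/20)·v + (-2781/3200) = 0
  disc = (33/20)² − 4·(5/8)·(-2781/3200) = 31329/6400 ; √disc = 177/80
  v_R = (−(33/20) + 177/80) / (2·(5/8)) = 9/20 m/s
check:
braking lasts T_s = (9/20)/(4/5) = 0.5625 s
robot in T_r: 0.4500·0.1500 = 0.0675 m
robot under decel: 0.4500²/(2·0.8000) = 0.1266 m
human closes 1.2000·0.7125 = 0.8550 m
margins: 0.1000+0.0150+0.0150 = 0.1300 m
sum ≈ 0.0675+0.1266+0.8550+0.1300 ≈ 1.1791 m = S ✓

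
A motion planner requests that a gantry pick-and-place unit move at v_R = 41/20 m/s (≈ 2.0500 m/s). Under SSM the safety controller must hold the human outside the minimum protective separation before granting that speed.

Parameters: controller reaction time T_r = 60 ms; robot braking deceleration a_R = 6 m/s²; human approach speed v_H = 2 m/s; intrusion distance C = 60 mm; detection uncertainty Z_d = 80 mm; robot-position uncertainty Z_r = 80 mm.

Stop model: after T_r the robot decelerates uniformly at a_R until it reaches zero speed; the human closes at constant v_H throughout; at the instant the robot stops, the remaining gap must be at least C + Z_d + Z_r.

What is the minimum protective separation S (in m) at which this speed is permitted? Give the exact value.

S_min = 35917/24000 m = 1.4965 m

braking lasts T_s = (41/20)/6 = 0.3417 s
robot covers v_R·T_r = 2.0500·0.0600 = 0.1230 m before braking
robot under decel: 2.0500²/(2·6.0000) = 0.3502 m
human closes 2.0000·0.4017 = 0.8033 m
residual clearance needed = 0.0600+0.0800+0.0800 = 0.2200 m
S_min ≈ 0.1230+0.3502+0.8033+0.2200  ⇒  S_min = 35917/24000 m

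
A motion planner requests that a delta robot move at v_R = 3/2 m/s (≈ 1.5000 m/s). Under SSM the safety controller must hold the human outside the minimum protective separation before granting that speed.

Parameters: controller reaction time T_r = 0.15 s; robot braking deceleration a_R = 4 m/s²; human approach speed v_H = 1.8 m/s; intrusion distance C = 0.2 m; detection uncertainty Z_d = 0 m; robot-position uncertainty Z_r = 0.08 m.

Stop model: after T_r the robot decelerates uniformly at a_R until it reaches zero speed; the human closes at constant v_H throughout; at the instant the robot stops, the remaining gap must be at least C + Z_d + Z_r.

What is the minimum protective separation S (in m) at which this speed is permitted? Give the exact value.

S_min = 277/160 m = 1.7312 m

braking lasts T_s = (3/2)/4 = 0.3750 s
robot in T_r: 1.5000·0.1500 = 0.2250 m
robot under decel: 1.5000²/(2·4.0000) = 0.2812 m
human over T_r+T_s: 1.8000·(0.1500+0.3750) = 0.9450 m
residual clearance needed = 0.2000+0.0000+0.0800 = 0.2800 m
S_min ≈ 0.2250+0.2812+0.9450+0.2800  ⇒  S_min = 277/160 m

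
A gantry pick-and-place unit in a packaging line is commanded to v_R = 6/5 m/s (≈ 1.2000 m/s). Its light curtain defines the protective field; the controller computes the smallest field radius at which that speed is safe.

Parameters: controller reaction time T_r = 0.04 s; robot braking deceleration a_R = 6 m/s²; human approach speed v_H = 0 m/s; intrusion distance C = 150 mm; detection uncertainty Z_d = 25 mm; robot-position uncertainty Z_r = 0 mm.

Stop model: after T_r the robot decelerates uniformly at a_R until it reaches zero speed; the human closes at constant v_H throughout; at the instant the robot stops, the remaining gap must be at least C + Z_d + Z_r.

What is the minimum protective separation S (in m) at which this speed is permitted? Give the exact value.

S_min = 343/1000 m = 0.3430 m

stop time T_s = (6/5)/6 = 0.2000 s
robot in T_r: 1.2000·0.0400 = 0.0480 m
robot under decel: 1.2000²/(2·6.0000) = 0.1200 m
human over T_r+T_s: 0.0000·(0.0400+0.2000) = 0.0000 m
margins: 0.1500+0.0250+0.0000 = 0.1750 m
S_min ≈ 0.0480+0.1200+0.0000+0.1750  ⇒  S_min = 343/1000 m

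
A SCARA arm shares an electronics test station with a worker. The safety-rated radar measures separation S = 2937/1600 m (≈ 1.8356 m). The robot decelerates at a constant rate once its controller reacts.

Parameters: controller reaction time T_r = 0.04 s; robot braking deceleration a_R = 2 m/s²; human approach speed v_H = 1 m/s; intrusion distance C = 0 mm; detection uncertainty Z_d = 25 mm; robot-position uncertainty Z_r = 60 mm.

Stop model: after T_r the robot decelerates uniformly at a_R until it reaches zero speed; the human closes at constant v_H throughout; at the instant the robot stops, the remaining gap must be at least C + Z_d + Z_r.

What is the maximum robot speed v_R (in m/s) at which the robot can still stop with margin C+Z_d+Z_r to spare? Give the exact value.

at the boundary: (1/4)·v² + (27/50)·v + (-2737/1600) = 0
  disc = (27/50)² − 4·(1/4)·(-2737/1600) = 80089/40000 ; √disc = 283/200
  v_R = (−(27/50) + 283/200) / (2·(1/4)) = 7/4 m/s
check:
braking lasts T_s = (7/4)/2 = 0.8750 s
reaction-phase robot travel = 1.7500·0.0400 = 0.0700 m
robot under decel: 1.7500²/(2·2.0000) = 0.7656 m
person approaches 1.0000·(0.0400+0.8750) = 0.9150 m
C+Z_d+Z_r = 0.0000+0.0250+0.0600 = 0.0850 m
sum ≈ 0.0700+0.7656+0.9150+0.0850 ≈ 1.8356 m = S ✓

v_R_max = 7/4 m/s = 1.7500 m/s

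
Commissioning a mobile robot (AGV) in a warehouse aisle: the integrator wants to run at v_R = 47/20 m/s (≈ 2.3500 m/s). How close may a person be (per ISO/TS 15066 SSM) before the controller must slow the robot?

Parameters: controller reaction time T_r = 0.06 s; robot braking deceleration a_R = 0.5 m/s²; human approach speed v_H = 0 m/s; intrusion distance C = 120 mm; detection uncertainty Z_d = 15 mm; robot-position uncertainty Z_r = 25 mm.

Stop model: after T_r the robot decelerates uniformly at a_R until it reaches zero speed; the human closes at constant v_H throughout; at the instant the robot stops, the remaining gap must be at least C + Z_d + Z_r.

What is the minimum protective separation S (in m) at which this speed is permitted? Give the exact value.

S_min = 11647/2000 m = 5.8235 m

T_s = v_R/a_R = (47/20)/(1/2) = 4.7000 s
reaction-phase robot travel = 2.3500·0.0600 = 0.1410 m
braking distance = 2.3500²/(2·0.5000) = 5.5225 m
human over T_r+T_s: 0.0000·(0.0600+4.7000) = 0.0000 m
margins: 0.1200+0.0150+0.0250 = 0.1600 m
S_min ≈ 0.1410+5.5225+0.0000+0.1600  ⇒  S_min = 11647/2000 m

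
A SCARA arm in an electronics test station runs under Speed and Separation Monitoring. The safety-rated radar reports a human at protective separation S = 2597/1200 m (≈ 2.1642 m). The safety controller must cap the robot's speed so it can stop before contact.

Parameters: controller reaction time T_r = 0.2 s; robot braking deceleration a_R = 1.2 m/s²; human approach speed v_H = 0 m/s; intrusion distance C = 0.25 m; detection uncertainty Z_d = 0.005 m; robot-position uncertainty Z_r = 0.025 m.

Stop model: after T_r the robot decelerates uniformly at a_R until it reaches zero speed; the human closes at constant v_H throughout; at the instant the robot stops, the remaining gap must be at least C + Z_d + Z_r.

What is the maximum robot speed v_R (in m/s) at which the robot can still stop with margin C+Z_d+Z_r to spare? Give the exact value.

v_R_max = 19/10 m/s = 1.9000 m/s

collect terms ⇒ (5/12)·v_R² + (1/5)·v_R + (-2261/1200) = 0
  disc = (1/5)² − 4·(5/12)·(-2261/1200) = 11449/3600 ; √disc = 107/60
  v_R = (−(1/5) + 107/60) / (2·(5/12)) = 19/10 m/s
check:
T_s = v_R/a_R = (19/10)/(6/5) = 1.5833 s
robot in T_r: 1.9000·0.2000 = 0.3800 m
robot covers 1.9000·1.5833 − ½·1.2000·1.5833² = 1.5042 m while stopping
person approaches 0.0000·(0.2000+1.5833) = 0.0000 m
residual clearance needed = 0.2500+0.0050+0.0250 = 0.2800 m
sum ≈ 0.3800+1.5042+0.0000+0.2800 ≈ 2.1642 m = S ✓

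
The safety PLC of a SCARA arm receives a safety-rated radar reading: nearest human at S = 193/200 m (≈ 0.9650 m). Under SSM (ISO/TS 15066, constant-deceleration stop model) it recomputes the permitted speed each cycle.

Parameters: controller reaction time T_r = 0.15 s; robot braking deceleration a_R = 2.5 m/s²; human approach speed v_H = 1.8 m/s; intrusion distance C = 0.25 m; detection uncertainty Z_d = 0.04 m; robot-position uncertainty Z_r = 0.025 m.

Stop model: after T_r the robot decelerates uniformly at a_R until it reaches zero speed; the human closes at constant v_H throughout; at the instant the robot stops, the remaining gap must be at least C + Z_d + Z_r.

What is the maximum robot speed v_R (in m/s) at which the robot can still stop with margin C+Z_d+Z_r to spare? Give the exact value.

v_R_max = 2/5 m/s = 0.4000 m/s

collect terms ⇒ (1/5)·v_R² + (87/100)·v_R + (-19/50) = 0
  disc = (87/100)² − 4·(1/5)·(-19/50) = 10609/10000 ; √disc = 103/100
  v_R = (−(87/100) + 103/100) / (2·(1/5)) = 2/5 m/s
check:
T_s = v_R/a_R = (2/5)/(5/2) = 0.1600 s
robot in T_r: 0.4000·0.1500 = 0.0600 m
robot covers 0.4000·0.1600 − ½·2.5000·0.1600² = 0.0320 m while stopping
human over T_r+T_s: 1.8000·(0.1500+0.1600) = 0.5580 m
residual clearance needed = 0.2500+0.0400+0.0250 = 0.3150 m
sum ≈ 0.0600+0.0320+0.5580+0.3150 ≈ 0.9650 m = S ✓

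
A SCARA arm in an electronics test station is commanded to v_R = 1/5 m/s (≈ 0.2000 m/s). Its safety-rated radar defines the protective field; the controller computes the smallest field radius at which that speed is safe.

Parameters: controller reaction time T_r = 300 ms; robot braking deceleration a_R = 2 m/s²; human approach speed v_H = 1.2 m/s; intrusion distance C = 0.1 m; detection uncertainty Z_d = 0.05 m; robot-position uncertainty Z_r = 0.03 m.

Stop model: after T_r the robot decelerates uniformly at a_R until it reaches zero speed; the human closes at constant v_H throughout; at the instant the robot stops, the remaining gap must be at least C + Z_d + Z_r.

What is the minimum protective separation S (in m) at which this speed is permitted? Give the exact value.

stop time T_s = (1/5)/2 = 0.1000 s
robot in T_r: 0.2000·0.3000 = 0.0600 m
robot under decel: 0.2000²/(2·2.0000) = 0.0100 m
human closes 1.2000·0.4000 = 0.4800 m
margins: 0.1000+0.0500+0.0300 = 0.1800 m
S_min ≈ 0.0600+0.0100+0.4800+0.1800  ⇒  S_min = 73/100 m

S_min = 73/100 m = 0.7300 m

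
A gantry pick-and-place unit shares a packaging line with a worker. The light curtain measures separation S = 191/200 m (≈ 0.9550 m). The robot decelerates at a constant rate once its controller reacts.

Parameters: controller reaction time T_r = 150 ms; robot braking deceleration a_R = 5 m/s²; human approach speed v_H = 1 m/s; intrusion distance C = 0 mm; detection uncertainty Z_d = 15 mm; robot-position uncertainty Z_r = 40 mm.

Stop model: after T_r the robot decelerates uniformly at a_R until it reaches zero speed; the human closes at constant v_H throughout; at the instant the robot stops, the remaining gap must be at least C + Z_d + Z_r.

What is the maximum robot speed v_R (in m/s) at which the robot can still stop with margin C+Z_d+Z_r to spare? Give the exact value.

at the boundary: (1/10)·v² + (7/20)·v + (-3/4) = 0
  disc = (7/20)² − 4·(1/10)·(-3/4) = 169/400 ; √disc = 13/20
  v_R = (−(7/20) + 13/20) / (2·(1/10)) = 3/2 m/s
check:
T_s = v_R/a_R = (3/2)/5 = 0.3000 s
reaction-phase robot travel = 1.5000·0.1500 = 0.2250 m
robot under decel: 1.5000²/(2·5.0000) = 0.2250 m
human closes 1.0000·0.4500 = 0.4500 m
C+Z_d+Z_r = 0.0000+0.0150+0.0400 = 0.0550 m
sum ≈ 0.2250+0.2250+0.4500+0.0550 ≈ 0.9550 m = S ✓

v_R_max = 3/2 m/s = 1.5000 m/s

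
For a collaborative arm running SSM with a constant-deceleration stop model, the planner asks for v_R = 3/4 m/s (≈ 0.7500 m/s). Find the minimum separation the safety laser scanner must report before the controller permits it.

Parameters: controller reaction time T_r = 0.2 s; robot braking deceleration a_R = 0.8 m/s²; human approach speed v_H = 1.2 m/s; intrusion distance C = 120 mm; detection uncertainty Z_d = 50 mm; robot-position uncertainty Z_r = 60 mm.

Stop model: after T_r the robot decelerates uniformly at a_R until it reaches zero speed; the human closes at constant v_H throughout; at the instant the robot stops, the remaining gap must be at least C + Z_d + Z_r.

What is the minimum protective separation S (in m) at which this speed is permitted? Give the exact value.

S_min = 6709/3200 m = 2.0966 m

T_s = v_R/a_R = (3/4)/(4/5) = 0.9375 s
robot in T_r: 0.7500·0.2000 = 0.1500 m
robot covers 0.7500·0.9375 − ½·0.8000·0.9375² = 0.3516 m while stopping
human over T_r+T_s: 1.2000·(0.2000+0.9375) = 1.3650 m
C+Z_d+Z_r = 0.1200+0.0500+0.0600 = 0.2300 m
S_min ≈ 0.1500+0.3516+1.3650+0.2300  ⇒  S_min = 6709/3200 m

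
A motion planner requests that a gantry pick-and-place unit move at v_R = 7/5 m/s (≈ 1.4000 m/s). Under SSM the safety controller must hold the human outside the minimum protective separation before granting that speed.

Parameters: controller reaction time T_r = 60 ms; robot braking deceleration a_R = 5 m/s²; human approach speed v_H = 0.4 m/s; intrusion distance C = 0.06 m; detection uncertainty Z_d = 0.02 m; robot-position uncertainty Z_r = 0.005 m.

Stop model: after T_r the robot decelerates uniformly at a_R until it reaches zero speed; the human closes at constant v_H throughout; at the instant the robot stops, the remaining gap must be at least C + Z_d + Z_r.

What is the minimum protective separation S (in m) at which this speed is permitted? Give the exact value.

stop time T_s = (7/5)/5 = 0.2800 s
reaction-phase robot travel = 1.4000·0.0600 = 0.0840 m
robot covers 1.4000·0.2800 − ½·5.0000·0.2800² = 0.1960 m while stopping
human closes 0.4000·0.3400 = 0.1360 m
residual clearance needed = 0.0600+0.0200+0.0050 = 0.0850 m
S_min ≈ 0.0840+0.1960+0.1360+0.0850  ⇒  S_min = 501/1000 m

S_min = 501/1000 m = 0.5010 m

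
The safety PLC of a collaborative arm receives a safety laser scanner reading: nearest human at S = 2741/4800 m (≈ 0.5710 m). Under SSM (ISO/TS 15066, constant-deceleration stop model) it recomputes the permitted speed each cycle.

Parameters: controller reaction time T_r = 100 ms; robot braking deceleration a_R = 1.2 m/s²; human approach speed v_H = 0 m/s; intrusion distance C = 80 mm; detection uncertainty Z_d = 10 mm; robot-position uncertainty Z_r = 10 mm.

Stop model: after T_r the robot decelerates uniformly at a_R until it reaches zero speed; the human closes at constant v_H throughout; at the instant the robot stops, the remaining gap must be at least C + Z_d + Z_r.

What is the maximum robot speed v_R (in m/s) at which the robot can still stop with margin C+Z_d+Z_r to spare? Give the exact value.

v_R_max = 19/20 m/s = 0.9500 m/s

quadratic (5/12)·v² + (1/10)·v + (-2261/4800) = 0
  disc = (1/10)² − 4·(5/12)·(-2261/4800) = 11449/14400 ; √disc = 107/120
  v_R = (−(1/10) + 107/120) / (2·(5/12)) = 19/20 m/s
check:
stop time T_s = (19/20)/(6/5) = 0.7917 s
robot in T_r: 0.9500·0.1000 = 0.0950 m
robot covers 0.9500·0.7917 − ½·1.2000·0.7917² = 0.3760 m while stopping
human closes 0.0000·0.8917 = 0.0000 m
residual clearance needed = 0.0800+0.0100+0.0100 = 0.1000 m
sum ≈ 0.0950+0.3760+0.0000+0.1000 ≈ 0.5710 m = S ✓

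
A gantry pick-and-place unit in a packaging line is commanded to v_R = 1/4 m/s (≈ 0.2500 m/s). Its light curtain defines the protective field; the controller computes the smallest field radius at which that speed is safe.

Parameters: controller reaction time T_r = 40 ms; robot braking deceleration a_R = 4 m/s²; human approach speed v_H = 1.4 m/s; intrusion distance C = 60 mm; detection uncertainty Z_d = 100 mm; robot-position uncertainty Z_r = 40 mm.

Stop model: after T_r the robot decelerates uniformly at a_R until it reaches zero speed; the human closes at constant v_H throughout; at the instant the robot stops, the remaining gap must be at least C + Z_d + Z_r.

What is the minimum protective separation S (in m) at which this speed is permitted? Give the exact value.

S_min = 5781/16000 m = 0.3613 m

braking lasts T_s = (1/4)/4 = 0.0625 s
reaction-phase robot travel = 0.2500·0.0400 = 0.0100 m
braking distance = 0.2500²/(2·4.0000) = 0.0078 m
human over T_r+T_s: 1.4000·(0.0400+0.0625) = 0.1435 m
residual clearance needed = 0.0600+0.1000+0.0400 = 0.2000 m
S_min ≈ 0.0100+0.0078+0.1435+0.2000  ⇒  S_min = 5781/16000 m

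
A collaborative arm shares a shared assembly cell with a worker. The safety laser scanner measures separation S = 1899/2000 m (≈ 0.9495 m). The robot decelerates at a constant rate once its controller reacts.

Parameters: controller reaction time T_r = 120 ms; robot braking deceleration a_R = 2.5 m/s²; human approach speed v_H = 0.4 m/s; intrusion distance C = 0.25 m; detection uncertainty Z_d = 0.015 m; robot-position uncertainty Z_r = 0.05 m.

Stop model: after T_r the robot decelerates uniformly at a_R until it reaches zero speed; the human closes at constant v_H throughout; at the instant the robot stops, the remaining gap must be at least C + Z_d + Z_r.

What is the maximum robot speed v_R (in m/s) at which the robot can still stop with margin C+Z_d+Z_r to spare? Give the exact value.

v_R_max = 23/20 m/s = 1.1500 m/s

collect terms ⇒ (1/5)·v_R² + (7/25)·v_R + (-1173/2000) = 0
  disc = (7/25)² − 4·(1/5)·(-1173/2000) = 1369/2500 ; √disc = 37/50
  v_R = (−(7/25) + 37/50) / (2·(1/5)) = 23/20 m/s
check:
stop time T_s = (23/20)/(5/2) = 0.4600 s
robot in T_r: 1.1500·0.1200 = 0.1380 m
robot covers 1.1500·0.4600 − ½·2.5000·0.4600² = 0.2645 m while stopping
human over T_r+T_s: 0.4000·(0.1200+0.4600) = 0.2320 m
margins: 0.2500+0.0150+0.0500 = 0.3150 m
sum ≈ 0.1380+0.2645+0.2320+0.3150 ≈ 0.9495 m = S ✓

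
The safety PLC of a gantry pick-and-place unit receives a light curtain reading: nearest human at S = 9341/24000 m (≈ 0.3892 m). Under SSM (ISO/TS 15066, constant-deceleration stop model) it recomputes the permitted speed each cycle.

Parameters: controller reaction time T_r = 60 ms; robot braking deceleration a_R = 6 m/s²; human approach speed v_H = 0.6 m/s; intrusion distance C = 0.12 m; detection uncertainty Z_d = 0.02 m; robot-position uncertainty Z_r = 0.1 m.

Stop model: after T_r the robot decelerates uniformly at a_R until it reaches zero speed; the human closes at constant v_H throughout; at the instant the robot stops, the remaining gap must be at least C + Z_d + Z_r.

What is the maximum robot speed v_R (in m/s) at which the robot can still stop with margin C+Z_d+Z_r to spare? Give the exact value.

quadratic (1/12)·v² + (4/25)·v + (-2717/24000) = 0
  disc = (4/25)² − 4·(1/12)·(-2717/24000) = 22801/360000 ; √disc = 151/600
  v_R = (−(4/25) + 151/600) / (2·(1/12)) = 11/20 m/s
check:
T_s = v_R/a_R = (11/20)/6 = 0.0917 s
robot in T_r: 0.5500·0.0600 = 0.0330 m
robot covers 0.5500·0.0917 − ½·6.0000·0.0917² = 0.0252 m while stopping
human over T_r+T_s: 0.6000·(0.0600+0.0917) = 0.0910 m
residual clearance needed = 0.1200+0.0200+0.1000 = 0.2400 m
sum ≈ 0.0330+0.0252+0.0910+0.2400 ≈ 0.3892 m = S ✓

v_R_max = 11/20 m/s = 0.5500 m/s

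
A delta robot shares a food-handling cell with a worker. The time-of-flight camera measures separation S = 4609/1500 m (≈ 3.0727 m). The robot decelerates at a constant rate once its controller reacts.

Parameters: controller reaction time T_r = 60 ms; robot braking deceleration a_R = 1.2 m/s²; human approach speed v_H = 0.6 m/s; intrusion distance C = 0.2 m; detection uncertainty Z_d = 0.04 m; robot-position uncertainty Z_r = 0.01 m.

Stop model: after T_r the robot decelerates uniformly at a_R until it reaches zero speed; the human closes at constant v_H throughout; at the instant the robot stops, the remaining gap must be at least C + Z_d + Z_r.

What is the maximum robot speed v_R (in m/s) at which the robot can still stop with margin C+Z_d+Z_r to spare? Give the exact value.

collect terms ⇒ (5/12)·v_R² + (14/25)·v_R + (-209/75) = 0
  disc = (14/25)² − 4·(5/12)·(-209/75) = 27889/5625 ; √disc = 167/75
  v_R = (−(14/25) + 167/75) / (2·(5/12)) = 2 m/s
check:
braking lasts T_s = 2/(6/5) = 1.6667 s
robot covers v_R·T_r = 2.0000·0.0600 = 0.1200 m before braking
robot covers 2.0000·1.6667 − ½·1.2000·1.6667² = 1.6667 m while stopping
human over T_r+T_s: 0.6000·(0.0600+1.6667) = 1.0360 m
residual clearance needed = 0.2000+0.0400+0.0100 = 0.2500 m
sum ≈ 0.1200+1.6667+1.0360+0.2500 ≈ 3.0727 m = S ✓

v_R_max = 2 m/s = 2.0000 m/s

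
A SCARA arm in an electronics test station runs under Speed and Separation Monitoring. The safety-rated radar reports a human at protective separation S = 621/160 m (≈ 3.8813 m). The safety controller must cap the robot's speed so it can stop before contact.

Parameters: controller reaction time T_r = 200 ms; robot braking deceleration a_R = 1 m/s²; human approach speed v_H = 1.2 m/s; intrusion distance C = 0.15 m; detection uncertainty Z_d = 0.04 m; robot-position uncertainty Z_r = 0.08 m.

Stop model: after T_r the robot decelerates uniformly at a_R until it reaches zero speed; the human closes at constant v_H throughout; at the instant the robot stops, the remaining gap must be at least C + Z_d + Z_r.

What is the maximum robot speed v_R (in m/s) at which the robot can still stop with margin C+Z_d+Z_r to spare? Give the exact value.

collect terms ⇒ (1/2)·v_R² + (7/5)·v_R + (-2697/800) = 0
  disc = (7/5)² − 4·(1/2)·(-2697/800) = 3481/400 ; √disc = 59/20
  v_R = (−(7/5) + 59/20) / (2·(1/2)) = 31/20 m/s
check:
braking lasts T_s = (31/20)/1 = 1.5500 s
robot in T_r: 1.5500·0.2000 = 0.3100 m
robot covers 1.5500·1.5500 − ½·1.0000·1.5500² = 1.2012 m while stopping
human over T_r+T_s: 1.2000·(0.2000+1.5500) = 2.1000 m
residual clearance needed = 0.1500+0.0400+0.0800 = 0.2700 m
sum ≈ 0.3100+1.2012+2.1000+0.2700 ≈ 3.8813 m = S ✓

v_R_max = 31/20 m/s = 1.5500 m/s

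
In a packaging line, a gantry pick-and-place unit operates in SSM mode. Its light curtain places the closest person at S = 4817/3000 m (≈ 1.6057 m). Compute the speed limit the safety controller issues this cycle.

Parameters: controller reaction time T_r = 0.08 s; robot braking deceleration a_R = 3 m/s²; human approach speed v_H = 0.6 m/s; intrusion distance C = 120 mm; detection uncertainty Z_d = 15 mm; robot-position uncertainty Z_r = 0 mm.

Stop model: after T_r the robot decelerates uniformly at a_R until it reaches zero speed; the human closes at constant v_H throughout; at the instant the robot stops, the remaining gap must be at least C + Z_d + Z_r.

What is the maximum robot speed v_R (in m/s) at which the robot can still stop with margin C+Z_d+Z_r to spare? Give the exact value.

v_R_max = 11/5 m/s = 2.2000 m/s

at the boundary: (1/6)·v² + (7/25)·v + (-1067/750) = 0
  disc = (7/25)² − 4·(1/6)·(-1067/750) = 5776/5625 ; √disc = 76/75
  v_R = (−(7/25) + 76/75) / (2·(1/6)) = 11/5 m/s
check:
stop time T_s = (11/5)/3 = 0.7333 s
robot covers v_R·T_r = 2.2000·0.0800 = 0.1760 m before braking
robot covers 2.2000·0.7333 − ½·3.0000·0.7333² = 0.8067 m while stopping
person approaches 0.6000·(0.0800+0.7333) = 0.4880 m
margins: 0.1200+0.0150+0.0000 = 0.1350 m
sum ≈ 0.1760+0.8067+0.4880+0.1350 ≈ 1.6057 m = S ✓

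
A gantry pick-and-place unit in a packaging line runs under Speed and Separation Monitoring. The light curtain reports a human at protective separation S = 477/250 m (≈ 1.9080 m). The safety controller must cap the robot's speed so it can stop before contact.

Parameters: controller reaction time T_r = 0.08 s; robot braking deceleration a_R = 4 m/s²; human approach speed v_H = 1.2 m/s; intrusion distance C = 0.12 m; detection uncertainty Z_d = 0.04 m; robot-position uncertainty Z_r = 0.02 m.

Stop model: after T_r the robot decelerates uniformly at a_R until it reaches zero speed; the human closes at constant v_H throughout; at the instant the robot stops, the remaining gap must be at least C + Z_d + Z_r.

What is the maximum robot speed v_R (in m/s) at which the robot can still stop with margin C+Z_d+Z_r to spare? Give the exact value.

quadratic (1/8)·v² + (19/50)·v + (-204/125) = 0
  disc = (19/50)² − 4·(1/8)·(-204/125) = 2401/2500 ; √disc = 49/50
  v_R = (−(19/50) + 49/50) / (2·(1/8)) = 12/5 m/s
check:
stop time T_s = (12/5)/4 = 0.6000 s
reaction-phase robot travel = 2.4000·0.0800 = 0.1920 m
robot under decel: 2.4000²/(2·4.0000) = 0.7200 m
human closes 1.2000·0.6800 = 0.8160 m
residual clearance needed = 0.1200+0.0400+0.0200 = 0.1800 m
sum ≈ 0.1920+0.7200+0.8160+0.1800 ≈ 1.9080 m = S ✓

v_R_max = 12/5 m/s = 2.4000 m/s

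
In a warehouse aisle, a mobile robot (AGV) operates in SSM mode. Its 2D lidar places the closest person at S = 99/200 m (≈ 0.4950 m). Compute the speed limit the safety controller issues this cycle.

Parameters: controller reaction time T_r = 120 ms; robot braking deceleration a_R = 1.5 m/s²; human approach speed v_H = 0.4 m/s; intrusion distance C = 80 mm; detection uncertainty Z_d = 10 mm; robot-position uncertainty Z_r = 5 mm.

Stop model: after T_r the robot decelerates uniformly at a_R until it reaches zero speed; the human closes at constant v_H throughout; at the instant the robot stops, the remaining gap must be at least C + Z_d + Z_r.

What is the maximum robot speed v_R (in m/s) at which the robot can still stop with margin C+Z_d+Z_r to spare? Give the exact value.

at the boundary: (1/3)·v² + (29/75)·v + (-44/125) = 0
  disc = (29/75)² − 4·(1/3)·(-44/125) = 3481/5625 ; √disc = 59/75
  v_R = (−(29/75) + 59/75) / (2·(1/3)) = 3/5 m/s
check:
stop time T_s = (3/5)/(3/2) = 0.4000 s
reaction-phase robot travel = 0.6000·0.1200 = 0.0720 m
robot covers 0.6000·0.4000 − ½·1.5000·0.4000² = 0.1200 m while stopping
person approaches 0.4000·(0.1200+0.4000) = 0.2080 m
margins: 0.0800+0.0100+0.0050 = 0.0950 m
sum ≈ 0.0720+0.1200+0.2080+0.0950 ≈ 0.4950 m = S ✓

v_R_max = 3/5 m/s = 0.6000 m/s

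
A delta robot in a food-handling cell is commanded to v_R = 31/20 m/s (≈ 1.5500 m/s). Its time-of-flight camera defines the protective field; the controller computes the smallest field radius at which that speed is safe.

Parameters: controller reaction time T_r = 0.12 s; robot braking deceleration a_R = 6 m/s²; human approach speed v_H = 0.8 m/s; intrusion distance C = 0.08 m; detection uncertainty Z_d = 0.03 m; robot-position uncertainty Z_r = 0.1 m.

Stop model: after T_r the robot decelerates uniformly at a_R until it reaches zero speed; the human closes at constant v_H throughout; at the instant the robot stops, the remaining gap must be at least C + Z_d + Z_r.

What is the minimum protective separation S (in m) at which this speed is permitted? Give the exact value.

stop time T_s = (31/20)/6 = 0.2583 s
robot covers v_R·T_r = 1.5500·0.1200 = 0.1860 m before braking
robot covers 1.5500·0.2583 − ½·6.0000·0.2583² = 0.2002 m while stopping
human over T_r+T_s: 0.8000·(0.1200+0.2583) = 0.3027 m
margins: 0.0800+0.0300+0.1000 = 0.2100 m
S_min ≈ 0.1860+0.2002+0.3027+0.2100  ⇒  S_min = 7191/8000 m

S_min = 7191/8000 m = 0.8989 m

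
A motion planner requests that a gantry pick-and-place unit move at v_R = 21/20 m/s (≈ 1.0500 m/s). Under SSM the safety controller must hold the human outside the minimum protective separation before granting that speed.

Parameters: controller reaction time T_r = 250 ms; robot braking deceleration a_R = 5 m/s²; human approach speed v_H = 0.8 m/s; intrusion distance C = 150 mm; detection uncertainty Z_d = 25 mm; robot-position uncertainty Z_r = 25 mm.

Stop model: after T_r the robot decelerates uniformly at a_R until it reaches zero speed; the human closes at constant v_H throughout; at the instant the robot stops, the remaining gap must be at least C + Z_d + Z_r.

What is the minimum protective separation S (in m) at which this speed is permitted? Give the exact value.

stop time T_s = (21/20)/5 = 0.2100 s
reaction-phase robot travel = 1.0500·0.2500 = 0.2625 m
robot covers 1.0500·0.2100 − ½·5.0000·0.2100² = 0.1103 m while stopping
human closes 0.8000·0.4600 = 0.3680 m
residual clearance needed = 0.1500+0.0250+0.0250 = 0.2000 m
S_min ≈ 0.2625+0.1103+0.3680+0.2000  ⇒  S_min = 3763/4000 m

S_min = 3763/4000 m = 0.9407 m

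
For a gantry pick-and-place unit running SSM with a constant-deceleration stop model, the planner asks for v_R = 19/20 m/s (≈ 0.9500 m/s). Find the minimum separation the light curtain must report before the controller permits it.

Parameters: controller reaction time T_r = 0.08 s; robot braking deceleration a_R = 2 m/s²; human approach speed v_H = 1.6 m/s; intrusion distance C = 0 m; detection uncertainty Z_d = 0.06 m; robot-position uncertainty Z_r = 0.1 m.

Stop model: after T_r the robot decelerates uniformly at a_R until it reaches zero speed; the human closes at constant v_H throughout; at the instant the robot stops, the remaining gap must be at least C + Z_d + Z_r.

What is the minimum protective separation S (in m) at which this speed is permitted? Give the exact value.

braking lasts T_s = (19/20)/2 = 0.4750 s
robot covers v_R·T_r = 0.9500·0.0800 = 0.0760 m before braking
robot covers 0.9500·0.4750 − ½·2.0000·0.4750² = 0.2256 m while stopping
person approaches 1.6000·(0.0800+0.4750) = 0.8880 m
C+Z_d+Z_r = 0.0000+0.0600+0.1000 = 0.1600 m
S_min ≈ 0.0760+0.2256+0.8880+0.1600  ⇒  S_min = 10797/8000 m

S_min = 10797/8000 m = 1.3496 m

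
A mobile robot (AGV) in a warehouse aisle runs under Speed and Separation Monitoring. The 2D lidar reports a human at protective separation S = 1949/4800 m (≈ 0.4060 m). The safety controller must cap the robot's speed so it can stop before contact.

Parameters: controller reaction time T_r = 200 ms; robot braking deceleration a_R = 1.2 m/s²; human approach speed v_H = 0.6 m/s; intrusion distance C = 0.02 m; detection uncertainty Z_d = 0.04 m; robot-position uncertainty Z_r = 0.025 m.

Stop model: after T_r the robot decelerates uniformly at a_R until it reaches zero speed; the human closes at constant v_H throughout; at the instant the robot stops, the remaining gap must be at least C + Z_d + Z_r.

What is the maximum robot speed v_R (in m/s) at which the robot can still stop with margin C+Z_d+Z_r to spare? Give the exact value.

quadratic (5/12)·v² + (7/10)·v + (-193/960) = 0
  disc = (7/10)² − 4·(5/12)·(-193/960) = 11881/14400 ; √disc = 109/120
  v_R = (−(7/10) + 109/120) / (2·(5/12)) = 1/4 m/s
check:
T_s = v_R/a_R = (1/4)/(6/5) = 0.2083 s
robot covers v_R·T_r = 0.2500·0.2000 = 0.0500 m before braking
braking distance = 0.2500²/(2·1.2000) = 0.0260 m
human over T_r+T_s: 0.6000·(0.2000+0.2083) = 0.2450 m
margins: 0.0200+0.0400+0.0250 = 0.0850 m
sum ≈ 0.0500+0.0260+0.2450+0.0850 ≈ 0.4060 m = S ✓

v_R_max = 1/4 m/s = 0.2500 m/s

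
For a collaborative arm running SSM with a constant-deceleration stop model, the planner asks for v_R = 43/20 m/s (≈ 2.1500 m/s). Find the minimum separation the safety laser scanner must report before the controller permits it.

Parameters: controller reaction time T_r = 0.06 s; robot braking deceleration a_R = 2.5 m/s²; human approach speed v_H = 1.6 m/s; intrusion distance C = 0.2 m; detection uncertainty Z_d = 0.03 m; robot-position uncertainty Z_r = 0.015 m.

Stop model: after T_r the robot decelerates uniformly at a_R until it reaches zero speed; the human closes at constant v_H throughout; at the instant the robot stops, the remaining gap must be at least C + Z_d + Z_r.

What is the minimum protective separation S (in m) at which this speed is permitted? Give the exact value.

S_min = 5541/2000 m = 2.7705 m

braking lasts T_s = (43/20)/(5/2) = 0.8600 s
robot covers v_R·T_r = 2.1500·0.0600 = 0.1290 m before braking
braking distance = 2.1500²/(2·2.5000) = 0.9245 m
person approaches 1.6000·(0.0600+0.8600) = 1.4720 m
margins: 0.2000+0.0300+0.0150 = 0.2450 m
S_min ≈ 0.1290+0.9245+1.4720+0.2450  ⇒  S_min = 5541/2000 m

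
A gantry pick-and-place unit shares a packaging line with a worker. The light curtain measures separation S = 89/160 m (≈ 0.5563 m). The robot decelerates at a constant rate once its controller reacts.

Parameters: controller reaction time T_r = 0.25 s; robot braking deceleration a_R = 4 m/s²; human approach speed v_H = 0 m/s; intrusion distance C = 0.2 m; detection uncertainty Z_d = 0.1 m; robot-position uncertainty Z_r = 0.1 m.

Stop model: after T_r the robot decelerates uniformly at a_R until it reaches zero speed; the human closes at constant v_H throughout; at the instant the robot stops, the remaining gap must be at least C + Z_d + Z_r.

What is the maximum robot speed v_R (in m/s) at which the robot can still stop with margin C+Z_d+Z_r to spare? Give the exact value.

quadratic (1/8)·v² + (1/4)·v + (-5/32) = 0
  disc = (1/4)² − 4·(1/8)·(-5/32) = 9/64 ; √disc = 3/8
  v_R = (−(1/4) + 3/8) / (2·(1/8)) = 1/2 m/s
check:
stop time T_s = (1/2)/4 = 0.1250 s
reaction-phase robot travel = 0.5000·0.2500 = 0.1250 m
robot covers 0.5000·0.1250 − ½·4.0000·0.1250² = 0.0312 m while stopping
person approaches 0.0000·(0.2500+0.1250) = 0.0000 m
C+Z_d+Z_r = 0.2000+0.1000+0.1000 = 0.4000 m
sum ≈ 0.1250+0.0312+0.0000+0.4000 ≈ 0.5563 m = S ✓

v_R_max = 1/2 m/s = 0.5000 m/s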